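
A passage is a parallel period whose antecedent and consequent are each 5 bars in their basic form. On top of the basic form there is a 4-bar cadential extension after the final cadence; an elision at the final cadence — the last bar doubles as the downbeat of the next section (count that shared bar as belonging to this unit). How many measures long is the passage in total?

Basic parallel period: 5 + 5 = 10 bars.
10 (basic form) + 4 (cadential extension) = 14.
The elision shares a bar with the next section but does not change this unit's count.

14 measures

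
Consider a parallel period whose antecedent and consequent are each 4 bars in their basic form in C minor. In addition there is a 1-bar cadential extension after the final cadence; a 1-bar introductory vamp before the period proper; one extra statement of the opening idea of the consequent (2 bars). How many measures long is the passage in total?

Basic parallel period: 4 + 4 = 8 bars.
8 (basic form) + 1 (cadential extension) + 1 (introduction) + 2 (extra statement) = 12.

12 measures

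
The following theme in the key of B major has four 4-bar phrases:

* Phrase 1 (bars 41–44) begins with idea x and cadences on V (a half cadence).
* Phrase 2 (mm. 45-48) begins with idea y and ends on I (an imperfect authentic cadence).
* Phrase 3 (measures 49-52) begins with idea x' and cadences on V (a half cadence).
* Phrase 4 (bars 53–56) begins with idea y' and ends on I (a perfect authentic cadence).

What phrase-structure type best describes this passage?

Four phrases in two halves: the first half (bars 41–48) ends with an imperfect authentic cadence, the second (bars 49–56) with a perfect authentic cadence — a large antecedent–consequent pair, i.e. a double period.
Phrase 3 begins with the same material as phrase 1, making it parallel.

parallel double period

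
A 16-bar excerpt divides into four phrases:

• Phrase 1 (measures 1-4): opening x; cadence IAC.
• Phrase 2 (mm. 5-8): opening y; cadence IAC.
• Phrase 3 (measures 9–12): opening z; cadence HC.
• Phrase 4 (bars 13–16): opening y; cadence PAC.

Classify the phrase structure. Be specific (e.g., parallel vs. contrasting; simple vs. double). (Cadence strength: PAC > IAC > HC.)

contrasting double period

Four phrases in two halves: the first half (measures 1–8) ends with an imperfect authentic cadence, the second (mm. 9–16) with a perfect authentic cadence — a large antecedent–consequent pair, i.e. a double period.
Phrase 3 begins with different material from phrase 1, making it contrasting.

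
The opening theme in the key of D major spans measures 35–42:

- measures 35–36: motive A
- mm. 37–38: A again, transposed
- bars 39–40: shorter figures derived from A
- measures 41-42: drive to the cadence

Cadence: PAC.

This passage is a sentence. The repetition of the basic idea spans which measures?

The presentation of a sentence is the basic idea (mm. 35–36) plus its repetition (mm. 37-38); the repetition of the basic idea is therefore measures 37–38.

measures 37–38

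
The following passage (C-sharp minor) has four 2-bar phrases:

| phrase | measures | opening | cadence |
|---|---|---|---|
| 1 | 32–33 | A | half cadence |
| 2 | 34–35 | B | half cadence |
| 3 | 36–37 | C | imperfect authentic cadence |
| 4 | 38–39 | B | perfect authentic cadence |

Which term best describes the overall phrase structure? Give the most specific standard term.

contrasting double period

Four phrases in two halves: the first half (mm. 32–35) ends with a half cadence, the second (bars 36–39) with a perfect authentic cadence — a large antecedent–consequent pair, i.e. a double period.
Phrase 3 begins with different material from phrase 1, making it contrasting.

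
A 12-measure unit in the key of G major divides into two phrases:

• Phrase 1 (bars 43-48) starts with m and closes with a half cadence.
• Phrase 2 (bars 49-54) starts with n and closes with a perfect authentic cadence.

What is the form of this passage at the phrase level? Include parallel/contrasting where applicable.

Phrase 1 ends with a half cadence (weaker) and phrase 2 with a perfect authentic cadence (stronger): antecedent + consequent = a period.
The two phrases open with different material (m / n), so the period is contrasting.

contrasting period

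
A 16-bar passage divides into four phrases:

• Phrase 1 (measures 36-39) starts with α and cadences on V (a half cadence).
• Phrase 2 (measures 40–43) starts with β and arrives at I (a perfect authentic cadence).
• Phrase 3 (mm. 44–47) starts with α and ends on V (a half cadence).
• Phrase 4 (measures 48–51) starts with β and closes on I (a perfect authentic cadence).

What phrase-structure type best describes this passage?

repeated period

The cadence pattern HC–PAC–HC–PAC is weak–strong twice, and phrases 3–4 restate phrases 1–2: a period heard twice, not a double period (which would end weakly at phrase 2).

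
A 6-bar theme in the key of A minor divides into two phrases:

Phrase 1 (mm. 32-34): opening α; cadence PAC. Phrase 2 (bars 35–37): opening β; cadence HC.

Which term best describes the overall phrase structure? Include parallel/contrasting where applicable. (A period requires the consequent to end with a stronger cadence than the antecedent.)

phrase group

The second phrase closes with a half cadence, which is not stronger than the first phrase's perfect authentic cadence; without a weak→strong cadential pair there is no antecedent–consequent relationship, so this is a phrase group rather than a period.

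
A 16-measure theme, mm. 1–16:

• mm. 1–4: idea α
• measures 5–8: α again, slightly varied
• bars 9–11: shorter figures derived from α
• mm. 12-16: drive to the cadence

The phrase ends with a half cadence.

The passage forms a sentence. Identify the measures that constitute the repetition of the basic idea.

The presentation of a sentence is the basic idea (measures 1–4) plus its repetition (measures 5–8); the repetition of the basic idea is therefore measures 5-8.

measures 5–8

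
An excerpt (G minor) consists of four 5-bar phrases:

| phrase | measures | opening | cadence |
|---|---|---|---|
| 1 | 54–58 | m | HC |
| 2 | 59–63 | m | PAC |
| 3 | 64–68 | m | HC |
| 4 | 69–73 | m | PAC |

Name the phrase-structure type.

The cadence pattern HC–PAC–HC–PAC is weak–strong twice, and phrases 3–4 restate phrases 1–2: a period heard twice, not a double period (which would end weakly at phrase 2).

repeated period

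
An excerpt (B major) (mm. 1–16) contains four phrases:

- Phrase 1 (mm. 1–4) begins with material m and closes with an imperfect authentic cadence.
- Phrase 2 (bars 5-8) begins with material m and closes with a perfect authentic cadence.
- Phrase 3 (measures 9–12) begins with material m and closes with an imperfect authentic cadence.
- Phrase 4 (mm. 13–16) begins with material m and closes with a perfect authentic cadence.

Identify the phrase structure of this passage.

repeated period

The cadence pattern IAC–PAC–IAC–PAC is weak–strong twice, and phrases 3–4 restate phrases 1–2: a period heard twice, not a double period (which would end weakly at phrase 2).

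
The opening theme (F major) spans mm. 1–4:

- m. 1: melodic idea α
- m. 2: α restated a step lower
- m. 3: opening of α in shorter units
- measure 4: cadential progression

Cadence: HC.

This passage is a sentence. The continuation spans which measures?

After the presentation (mm. 1–2), the continuation covers the fragmentation through the cadence: mm. 3-4.

measures 3–4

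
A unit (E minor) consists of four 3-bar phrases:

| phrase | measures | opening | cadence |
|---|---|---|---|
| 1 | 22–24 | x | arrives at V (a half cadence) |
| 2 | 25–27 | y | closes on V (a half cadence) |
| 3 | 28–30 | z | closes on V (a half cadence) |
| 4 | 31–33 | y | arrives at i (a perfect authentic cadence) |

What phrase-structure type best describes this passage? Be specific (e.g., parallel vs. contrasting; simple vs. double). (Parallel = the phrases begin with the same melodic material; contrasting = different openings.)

contrasting double period

Four phrases in two halves: the first half (mm. 22-27) ends with a half cadence, the second (mm. 28–33) with a perfect authentic cadence — a large antecedent–consequent pair, i.e. a double period.
Phrase 3 begins with different material from phrase 1, making it contrasting.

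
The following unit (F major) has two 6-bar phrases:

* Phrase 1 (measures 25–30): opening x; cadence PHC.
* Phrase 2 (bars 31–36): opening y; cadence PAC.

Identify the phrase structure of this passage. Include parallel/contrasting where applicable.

contrasting period

Phrase 1 ends with a Phrygian half cadence (weaker) and phrase 2 with a perfect authentic cadence (stronger): antecedent + consequent = a period.
The two phrases open with different material (x / y), so the period is contrasting.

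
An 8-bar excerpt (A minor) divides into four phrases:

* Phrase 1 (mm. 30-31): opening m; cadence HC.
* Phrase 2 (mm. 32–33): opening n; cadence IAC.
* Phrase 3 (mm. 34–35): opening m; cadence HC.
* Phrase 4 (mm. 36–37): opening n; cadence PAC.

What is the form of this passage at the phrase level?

parallel double period

Four phrases in two halves: the first half (measures 30-33) ends with an imperfect authentic cadence, the second (mm. 34-37) with a perfect authentic cadence — a large antecedent–consequent pair, i.e. a double period.
Phrase 3 begins with the same material as phrase 1, making it parallel.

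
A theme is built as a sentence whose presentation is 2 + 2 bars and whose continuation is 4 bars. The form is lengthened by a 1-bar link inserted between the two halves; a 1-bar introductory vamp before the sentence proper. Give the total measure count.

Basic sentence: 2 + 2 + 4 = 8 bars.
8 (basic form) + 1 (link) + 1 (introduction) = 10.

10 measures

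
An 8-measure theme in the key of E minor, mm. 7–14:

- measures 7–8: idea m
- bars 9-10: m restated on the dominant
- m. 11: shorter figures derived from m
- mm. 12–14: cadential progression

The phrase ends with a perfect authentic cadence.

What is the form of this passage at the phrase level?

Basic idea (measures 7–8) + its repetition (measures 9–10) form the presentation; fragmentation and cadence (mm. 11–14) form the continuation — the 8-bar whole is a sentence.

sentence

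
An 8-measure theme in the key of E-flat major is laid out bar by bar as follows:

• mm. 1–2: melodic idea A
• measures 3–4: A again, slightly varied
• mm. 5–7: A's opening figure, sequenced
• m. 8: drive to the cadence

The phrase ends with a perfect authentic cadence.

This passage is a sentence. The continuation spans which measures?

measures 5–8

After the presentation (mm. 1–4), the continuation covers the fragmentation through the cadence: mm. 5-8.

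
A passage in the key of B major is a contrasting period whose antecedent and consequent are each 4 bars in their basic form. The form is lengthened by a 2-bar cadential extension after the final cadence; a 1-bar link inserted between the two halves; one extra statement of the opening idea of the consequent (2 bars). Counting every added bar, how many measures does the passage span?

13 measures

Basic contrasting period: 4 + 4 = 8 bars.
8 (basic form) + 2 (cadential extension) + 1 (link) + 2 (extra statement) = 13.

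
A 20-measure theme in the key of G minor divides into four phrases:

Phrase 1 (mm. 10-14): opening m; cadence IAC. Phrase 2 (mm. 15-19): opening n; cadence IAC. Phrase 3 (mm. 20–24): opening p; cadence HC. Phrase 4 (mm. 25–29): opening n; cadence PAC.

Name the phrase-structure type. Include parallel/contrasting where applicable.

Four phrases in two halves: the first half (mm. 10–19) ends with an imperfect authentic cadence, the second (bars 20-29) with a perfect authentic cadence — a large antecedent–consequent pair, i.e. a double period.
Phrase 3 begins with different material from phrase 1, making it contrasting.

contrasting double period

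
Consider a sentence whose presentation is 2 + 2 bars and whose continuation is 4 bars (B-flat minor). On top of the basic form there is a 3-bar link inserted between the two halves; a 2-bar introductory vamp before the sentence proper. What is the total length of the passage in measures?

13 measures

Basic sentence: 2 + 2 + 4 = 8 bars.
8 (basic form) + 3 (link) + 2 (introduction) = 13.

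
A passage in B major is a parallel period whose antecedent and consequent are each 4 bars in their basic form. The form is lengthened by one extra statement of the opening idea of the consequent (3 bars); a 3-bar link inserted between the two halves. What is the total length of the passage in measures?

14 measures

Basic parallel period: 4 + 4 = 8 bars.
8 (basic form) + 3 (extra statement) + 3 (link) = 14.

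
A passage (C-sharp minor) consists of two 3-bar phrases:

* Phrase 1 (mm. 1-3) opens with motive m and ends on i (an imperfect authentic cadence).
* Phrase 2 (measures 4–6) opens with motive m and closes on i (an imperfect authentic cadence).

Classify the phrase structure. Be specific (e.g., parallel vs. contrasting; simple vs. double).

Both phrases have the same opening (m) and the same cadence (imperfect authentic cadence): the second is a restatement, not a consequent, so this is a repeated phrase rather than a period.

repeated phrase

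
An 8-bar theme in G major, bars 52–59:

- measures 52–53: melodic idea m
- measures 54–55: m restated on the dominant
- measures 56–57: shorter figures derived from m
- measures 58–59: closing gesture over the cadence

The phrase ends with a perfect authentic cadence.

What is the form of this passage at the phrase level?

Basic idea (mm. 52-53) + its repetition (mm. 54–55) form the presentation; fragmentation and cadence (measures 56–59) form the continuation — the 8-bar whole is a sentence.

sentence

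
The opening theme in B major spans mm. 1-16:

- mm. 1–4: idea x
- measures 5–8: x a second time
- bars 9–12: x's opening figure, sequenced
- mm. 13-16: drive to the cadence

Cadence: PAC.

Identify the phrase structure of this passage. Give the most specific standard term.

sentence

Basic idea (bars 1–4) + its repetition (mm. 5–8) form the presentation; fragmentation and cadence (bars 9-16) form the continuation — the 16-bar whole is a sentence.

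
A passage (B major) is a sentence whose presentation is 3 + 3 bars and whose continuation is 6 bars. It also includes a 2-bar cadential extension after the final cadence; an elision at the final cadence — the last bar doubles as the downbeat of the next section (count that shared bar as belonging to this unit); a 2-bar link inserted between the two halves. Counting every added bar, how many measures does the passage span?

Basic sentence: 3 + 3 + 6 = 12 bars.
12 (basic form) + 2 (cadential extension) + 2 (link) = 16.
The elision shares a bar with the next section but does not change this unit's count.

16 measures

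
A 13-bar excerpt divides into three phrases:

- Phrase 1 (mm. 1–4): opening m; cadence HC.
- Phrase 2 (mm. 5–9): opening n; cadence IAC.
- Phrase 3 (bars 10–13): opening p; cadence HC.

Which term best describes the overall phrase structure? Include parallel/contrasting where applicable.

The final phrase closes with a half cadence, which is not stronger than the preceding imperfect authentic cadence; the 3 phrases lack an overall antecedent–consequent design and so form a phrase group.

phrase group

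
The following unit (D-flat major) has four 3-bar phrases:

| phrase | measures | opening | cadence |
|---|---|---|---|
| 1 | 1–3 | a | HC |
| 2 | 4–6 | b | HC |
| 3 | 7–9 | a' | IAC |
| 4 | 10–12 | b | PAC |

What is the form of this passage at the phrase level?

parallel double period

Four phrases in two halves: the first half (bars 1–6) ends with a half cadence, the second (mm. 7–12) with a perfect authentic cadence — a large antecedent–consequent pair, i.e. a double period.
Phrase 3 begins with the same material as phrase 1, making it parallel.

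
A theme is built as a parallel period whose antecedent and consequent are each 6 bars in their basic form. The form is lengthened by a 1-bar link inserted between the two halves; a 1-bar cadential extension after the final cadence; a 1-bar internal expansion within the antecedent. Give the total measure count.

15 measures

Basic parallel period: 6 + 6 = 12 bars.
12 (basic form) + 1 (link) + 1 (cadential extension) + 1 (internal expansion) = 15.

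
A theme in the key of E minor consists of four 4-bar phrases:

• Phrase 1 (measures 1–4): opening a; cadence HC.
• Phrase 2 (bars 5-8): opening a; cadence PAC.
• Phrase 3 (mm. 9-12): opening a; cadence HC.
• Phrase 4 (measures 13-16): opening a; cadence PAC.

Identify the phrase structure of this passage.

The cadence pattern HC–PAC–HC–PAC is weak–strong twice, and phrases 3–4 restate phrases 1–2: a period heard twice, not a double period (which would end weakly at phrase 2).

repeated period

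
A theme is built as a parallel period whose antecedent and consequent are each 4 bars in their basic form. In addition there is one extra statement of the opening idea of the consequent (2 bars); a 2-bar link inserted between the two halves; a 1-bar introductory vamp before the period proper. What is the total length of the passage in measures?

Basic parallel period: 4 + 4 = 8 bars.
8 (basic form) + 2 (extra statement) + 2 (link) + 1 (introduction) = 13.

13 measures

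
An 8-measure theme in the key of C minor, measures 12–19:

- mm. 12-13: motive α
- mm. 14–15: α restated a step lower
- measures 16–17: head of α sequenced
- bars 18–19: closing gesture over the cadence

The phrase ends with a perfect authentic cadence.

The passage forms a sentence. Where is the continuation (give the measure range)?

measures 16–19

After the presentation (mm. 12–15), the continuation covers the fragmentation through the cadence: mm. 16-19.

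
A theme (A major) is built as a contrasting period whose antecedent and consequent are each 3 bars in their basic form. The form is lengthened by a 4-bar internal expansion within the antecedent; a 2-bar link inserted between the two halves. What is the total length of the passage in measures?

Basic contrasting period: 3 + 3 = 6 bars.
6 (basic form) + 4 (internal expansion) + 2 (link) = 12.

12 measures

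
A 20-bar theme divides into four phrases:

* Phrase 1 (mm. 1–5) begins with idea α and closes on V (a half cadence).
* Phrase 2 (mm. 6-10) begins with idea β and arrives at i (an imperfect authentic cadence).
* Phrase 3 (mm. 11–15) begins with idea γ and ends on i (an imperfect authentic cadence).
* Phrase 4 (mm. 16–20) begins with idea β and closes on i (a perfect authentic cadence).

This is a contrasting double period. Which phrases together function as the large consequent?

phrases 3 and 4

In a double period the first pair of phrases (ending imperfect authentic cadence) is the large antecedent and the second pair (ending perfect authentic cadence) is the large consequent; the consequent is phrases 3 and 4.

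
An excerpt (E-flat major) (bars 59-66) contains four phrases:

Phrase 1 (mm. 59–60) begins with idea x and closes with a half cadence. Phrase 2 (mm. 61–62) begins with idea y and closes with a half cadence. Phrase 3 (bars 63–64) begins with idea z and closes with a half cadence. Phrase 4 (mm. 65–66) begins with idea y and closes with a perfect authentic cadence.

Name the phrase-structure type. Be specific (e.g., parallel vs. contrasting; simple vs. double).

Four phrases in two halves: the first half (mm. 59–62) ends with a half cadence, the second (mm. 63-66) with a perfect authentic cadence — a large antecedent–consequent pair, i.e. a double period.
Phrase 3 begins with different material from phrase 1, making it contrasting.

contrasting double period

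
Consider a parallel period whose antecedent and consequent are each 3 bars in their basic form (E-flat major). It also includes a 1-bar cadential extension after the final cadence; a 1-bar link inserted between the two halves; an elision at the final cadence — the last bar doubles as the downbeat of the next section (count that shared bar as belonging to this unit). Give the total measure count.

8 measures

Basic parallel period: 3 + 3 = 6 bars.
6 (basic form) + 1 (cadential extension) + 1 (link) = 8.
The elision shares a bar with the next section but does not change this unit's count.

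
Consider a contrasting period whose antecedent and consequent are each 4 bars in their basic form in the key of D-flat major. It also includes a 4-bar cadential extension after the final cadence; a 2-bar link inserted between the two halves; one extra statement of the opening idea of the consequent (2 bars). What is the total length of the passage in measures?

16 measures

Basic contrasting period: 4 + 4 = 8 bars.
8 (basic form) + 4 (cadential extension) + 2 (link) + 2 (extra statement) = 16.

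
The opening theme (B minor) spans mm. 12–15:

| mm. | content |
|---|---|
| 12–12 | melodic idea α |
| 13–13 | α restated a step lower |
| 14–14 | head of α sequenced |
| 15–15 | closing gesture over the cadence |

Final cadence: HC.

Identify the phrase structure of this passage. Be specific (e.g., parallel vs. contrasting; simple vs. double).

sentence

Basic idea (measure 12) + its repetition (m. 13) form the presentation; fragmentation and cadence (measures 14-15) form the continuation — the 4-bar whole is a sentence.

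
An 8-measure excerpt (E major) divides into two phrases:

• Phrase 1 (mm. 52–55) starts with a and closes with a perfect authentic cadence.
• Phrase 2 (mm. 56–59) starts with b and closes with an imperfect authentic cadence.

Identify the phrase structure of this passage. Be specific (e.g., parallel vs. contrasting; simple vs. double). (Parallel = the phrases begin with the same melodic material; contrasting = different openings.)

The second phrase closes with an imperfect authentic cadence, which is not stronger than the first phrase's perfect authentic cadence; without a weak→strong cadential pair there is no antecedent–consequent relationship, so this is a phrase group rather than a period.

phrase group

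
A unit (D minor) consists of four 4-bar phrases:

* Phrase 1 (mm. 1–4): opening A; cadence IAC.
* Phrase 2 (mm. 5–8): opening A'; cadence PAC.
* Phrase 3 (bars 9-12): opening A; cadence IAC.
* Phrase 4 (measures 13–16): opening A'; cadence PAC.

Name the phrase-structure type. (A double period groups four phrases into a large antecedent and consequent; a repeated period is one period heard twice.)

The cadence pattern IAC–PAC–IAC–PAC is weak–strong twice, and phrases 3–4 restate phrases 1–2: a period heard twice, not a double period (which would end weakly at phrase 2).

repeated period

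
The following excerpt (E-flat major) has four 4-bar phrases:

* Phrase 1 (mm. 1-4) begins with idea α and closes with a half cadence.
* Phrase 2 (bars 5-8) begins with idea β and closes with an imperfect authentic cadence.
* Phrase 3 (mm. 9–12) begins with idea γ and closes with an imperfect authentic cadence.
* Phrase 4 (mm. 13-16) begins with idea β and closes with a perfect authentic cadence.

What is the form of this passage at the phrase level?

contrasting double period

Four phrases in two halves: the first half (mm. 1–8) ends with an imperfect authentic cadence, the second (mm. 9–16) with a perfect authentic cadence — a large antecedent–consequent pair, i.e. a double period.
Phrase 3 begins with different material from phrase 1, making it contrasting.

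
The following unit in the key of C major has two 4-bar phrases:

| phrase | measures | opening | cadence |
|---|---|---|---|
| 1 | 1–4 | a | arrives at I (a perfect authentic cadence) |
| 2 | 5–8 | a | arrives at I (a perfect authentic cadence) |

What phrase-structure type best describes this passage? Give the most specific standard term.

repeated phrase

Both phrases have the same opening (a) and the same cadence (perfect authentic cadence): the second is a restatement, not a consequent, so this is a repeated phrase rather than a period.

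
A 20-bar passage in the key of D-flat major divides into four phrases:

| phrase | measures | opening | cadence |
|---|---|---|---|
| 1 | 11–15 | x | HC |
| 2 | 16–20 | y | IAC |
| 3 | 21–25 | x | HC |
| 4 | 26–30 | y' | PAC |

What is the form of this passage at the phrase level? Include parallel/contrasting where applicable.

parallel double period

Four phrases in two halves: the first half (mm. 11–20) ends with an imperfect authentic cadence, the second (measures 21–30) with a perfect authentic cadence — a large antecedent–consequent pair, i.e. a double period.
Phrase 3 begins with the same material as phrase 1, making it parallel.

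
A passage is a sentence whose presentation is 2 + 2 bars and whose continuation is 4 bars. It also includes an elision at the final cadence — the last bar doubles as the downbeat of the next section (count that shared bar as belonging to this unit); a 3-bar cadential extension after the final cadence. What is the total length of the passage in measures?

11 measures

Basic sentence: 2 + 2 + 4 = 8 bars.
8 (basic form) + 3 (cadential extension) = 11.
The elision shares a bar with the next section but does not change this unit's count.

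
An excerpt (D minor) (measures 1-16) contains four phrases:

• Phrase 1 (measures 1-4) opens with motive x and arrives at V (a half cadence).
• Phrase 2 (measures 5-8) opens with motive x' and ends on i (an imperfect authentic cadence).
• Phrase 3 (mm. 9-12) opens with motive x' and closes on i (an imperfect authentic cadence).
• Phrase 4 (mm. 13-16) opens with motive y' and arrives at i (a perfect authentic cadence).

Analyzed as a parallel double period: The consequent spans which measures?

In a double period the four phrases pair into a large antecedent (phrases 1–2, ending imperfect authentic cadence) and a large consequent (phrases 3–4, ending perfect authentic cadence). The consequent spans measures 9-16.

measures 9–16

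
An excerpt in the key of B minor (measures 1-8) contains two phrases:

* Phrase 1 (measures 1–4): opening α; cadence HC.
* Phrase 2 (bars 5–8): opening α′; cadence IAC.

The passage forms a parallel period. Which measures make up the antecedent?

The antecedent is the phrase ending with the weaker cadence (half cadence, phrase 1) and the consequent the one ending more conclusively (imperfect authentic cadence, phrase 2); the antecedent is mm. 1-4.

measures 1–4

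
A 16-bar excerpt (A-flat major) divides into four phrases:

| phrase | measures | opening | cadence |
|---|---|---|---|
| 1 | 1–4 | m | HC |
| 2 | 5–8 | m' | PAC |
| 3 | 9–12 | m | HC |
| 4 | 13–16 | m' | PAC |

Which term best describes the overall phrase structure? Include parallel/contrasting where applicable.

repeated period

The cadence pattern HC–PAC–HC–PAC is weak–strong twice, and phrases 3–4 restate phrases 1–2: a period heard twice, not a double period (which would end weakly at phrase 2).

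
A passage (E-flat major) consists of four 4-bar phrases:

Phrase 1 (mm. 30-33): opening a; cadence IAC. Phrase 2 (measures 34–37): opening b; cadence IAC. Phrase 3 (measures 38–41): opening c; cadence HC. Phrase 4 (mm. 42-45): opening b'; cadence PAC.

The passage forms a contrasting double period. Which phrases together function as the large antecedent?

phrases 1 and 2

In a double period the first pair of phrases (ending imperfect authentic cadence) is the large antecedent and the second pair (ending perfect authentic cadence) is the large consequent; the antecedent is phrases 1 and 2.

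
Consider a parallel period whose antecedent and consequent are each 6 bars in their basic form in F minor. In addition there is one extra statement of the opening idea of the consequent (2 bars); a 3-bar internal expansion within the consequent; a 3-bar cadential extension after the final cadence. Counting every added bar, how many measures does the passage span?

20 measures

Basic parallel period: 6 + 6 = 12 bars.
12 (basic form) + 2 (extra statement) + 3 (internal expansion) + 3 (cadential extension) = 20.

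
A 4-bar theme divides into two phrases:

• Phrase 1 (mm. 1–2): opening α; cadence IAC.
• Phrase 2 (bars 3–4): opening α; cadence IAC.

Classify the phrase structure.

Both phrases have the same opening (α) and the same cadence (imperfect authentic cadence): the second is a restatement, not a consequent, so this is a repeated phrase rather than a period.

repeated phrase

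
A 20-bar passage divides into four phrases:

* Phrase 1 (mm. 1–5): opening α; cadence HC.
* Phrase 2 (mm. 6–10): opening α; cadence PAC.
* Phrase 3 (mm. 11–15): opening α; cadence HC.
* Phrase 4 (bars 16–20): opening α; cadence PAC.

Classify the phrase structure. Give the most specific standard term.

The cadence pattern HC–PAC–HC–PAC is weak–strong twice, and phrases 3–4 restate phrases 1–2: a period heard twice, not a double period (which would end weakly at phrase 2).

repeated period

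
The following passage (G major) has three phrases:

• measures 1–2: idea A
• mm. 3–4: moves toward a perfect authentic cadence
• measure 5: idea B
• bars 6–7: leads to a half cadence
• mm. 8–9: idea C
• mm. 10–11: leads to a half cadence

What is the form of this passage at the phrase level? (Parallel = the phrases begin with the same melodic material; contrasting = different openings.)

The final phrase closes with a half cadence, which is not stronger than the preceding half cadence; the 3 phrases lack an overall antecedent–consequent design and so form a phrase group.

phrase group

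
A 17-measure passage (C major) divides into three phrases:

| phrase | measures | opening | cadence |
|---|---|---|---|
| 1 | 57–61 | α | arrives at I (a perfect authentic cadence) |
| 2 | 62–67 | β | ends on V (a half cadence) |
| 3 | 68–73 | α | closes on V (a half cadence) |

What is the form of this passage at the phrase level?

phrase group

The final phrase closes with a half cadence, which is not stronger than the preceding half cadence; the 3 phrases lack an overall antecedent–consequent design and so form a phrase group.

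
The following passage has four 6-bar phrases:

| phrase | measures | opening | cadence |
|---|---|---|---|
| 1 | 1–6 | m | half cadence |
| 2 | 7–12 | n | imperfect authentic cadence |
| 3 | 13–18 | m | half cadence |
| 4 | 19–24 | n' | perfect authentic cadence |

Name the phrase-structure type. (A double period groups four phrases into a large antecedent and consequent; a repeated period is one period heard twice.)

Four phrases in two halves: the first half (mm. 1–12) ends with an imperfect authentic cadence, the second (mm. 13-24) with a perfect authentic cadence — a large antecedent–consequent pair, i.e. a double period.
Phrase 3 begins with the same material as phrase 1, making it parallel.

parallel double period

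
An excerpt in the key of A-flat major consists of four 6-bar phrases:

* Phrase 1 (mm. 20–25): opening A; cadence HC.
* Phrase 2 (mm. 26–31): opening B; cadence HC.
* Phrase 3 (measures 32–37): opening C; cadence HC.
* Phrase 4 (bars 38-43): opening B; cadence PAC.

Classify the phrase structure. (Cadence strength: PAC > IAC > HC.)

Four phrases in two halves: the first half (measures 20–31) ends with a half cadence, the second (mm. 32–43) with a perfect authentic cadence — a large antecedent–consequent pair, i.e. a double period.
Phrase 3 begins with different material from phrase 1, making it contrasting.

contrasting double period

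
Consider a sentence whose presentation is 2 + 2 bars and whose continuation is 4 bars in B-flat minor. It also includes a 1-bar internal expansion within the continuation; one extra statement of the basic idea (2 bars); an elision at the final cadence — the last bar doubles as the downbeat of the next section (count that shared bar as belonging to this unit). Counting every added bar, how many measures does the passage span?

Basic sentence: 2 + 2 + 4 = 8 bars.
8 (basic form) + 1 (internal expansion) + 2 (extra statement) = 11.
The elision shares a bar with the next section but does not change this unit's count.

11 measures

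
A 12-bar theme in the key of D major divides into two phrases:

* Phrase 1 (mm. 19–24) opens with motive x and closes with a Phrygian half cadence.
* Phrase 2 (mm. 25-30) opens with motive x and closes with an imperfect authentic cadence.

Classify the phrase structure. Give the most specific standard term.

Phrase 1 ends with a Phrygian half cadence (weaker) and phrase 2 with an imperfect authentic cadence (stronger): antecedent + consequent = a period.
The two phrases open with the same material (x / x), so the period is parallel.

parallel period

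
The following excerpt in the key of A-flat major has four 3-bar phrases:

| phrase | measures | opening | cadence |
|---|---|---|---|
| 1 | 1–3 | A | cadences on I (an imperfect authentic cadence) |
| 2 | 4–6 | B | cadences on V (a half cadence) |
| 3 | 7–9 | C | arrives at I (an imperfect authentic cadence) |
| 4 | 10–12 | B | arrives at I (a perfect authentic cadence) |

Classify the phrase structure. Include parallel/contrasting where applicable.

Four phrases in two halves: the first half (mm. 1-6) ends with a half cadence, the second (measures 7–12) with a perfect authentic cadence — a large antecedent–consequent pair, i.e. a double period.
Phrase 3 begins with different material from phrase 1, making it contrasting.

contrasting double period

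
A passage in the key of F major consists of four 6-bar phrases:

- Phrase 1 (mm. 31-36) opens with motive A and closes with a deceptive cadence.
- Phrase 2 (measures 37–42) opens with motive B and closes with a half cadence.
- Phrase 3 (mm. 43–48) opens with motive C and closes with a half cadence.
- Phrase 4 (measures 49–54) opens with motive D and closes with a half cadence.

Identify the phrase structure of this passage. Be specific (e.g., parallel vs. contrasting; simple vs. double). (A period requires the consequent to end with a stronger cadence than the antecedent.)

phrase group

Phrase 4 ends with a half cadence, no stronger than phrase 2's half cadence, so the four phrases do not form a double period; nor do phrases 3–4 duplicate 1–2, so it is not a repeated period. With no phrase reaching a conclusive cadence, the passage is a phrase group.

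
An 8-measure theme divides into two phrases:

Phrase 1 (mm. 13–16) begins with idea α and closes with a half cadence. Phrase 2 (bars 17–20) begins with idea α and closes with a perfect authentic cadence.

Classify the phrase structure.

parallel period

Phrase 1 ends with a half cadence (weaker) and phrase 2 with a perfect authentic cadence (stronger): antecedent + consequent = a period.
The two phrases open with the same material (α / α), so the period is parallel.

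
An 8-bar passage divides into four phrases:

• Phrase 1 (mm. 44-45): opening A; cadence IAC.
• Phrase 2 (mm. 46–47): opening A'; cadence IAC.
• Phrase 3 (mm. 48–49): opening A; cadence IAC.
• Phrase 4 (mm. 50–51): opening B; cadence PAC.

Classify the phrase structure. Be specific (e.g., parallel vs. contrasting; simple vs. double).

Four phrases in two halves: the first half (measures 44–47) ends with an imperfect authentic cadence, the second (mm. 48-51) with a perfect authentic cadence — a large antecedent–consequent pair, i.e. a double period.
Phrase 3 begins with the same material as phrase 1, making it parallel.

parallel double period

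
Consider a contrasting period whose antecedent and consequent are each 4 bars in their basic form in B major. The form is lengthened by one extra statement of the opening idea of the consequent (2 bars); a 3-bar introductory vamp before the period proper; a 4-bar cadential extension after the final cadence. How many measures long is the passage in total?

Basic contrasting period: 4 + 4 = 8 bars.
8 (basic form) + 2 (extra statement) + 3 (introduction) + 4 (cadential extension) = 17.

17 measures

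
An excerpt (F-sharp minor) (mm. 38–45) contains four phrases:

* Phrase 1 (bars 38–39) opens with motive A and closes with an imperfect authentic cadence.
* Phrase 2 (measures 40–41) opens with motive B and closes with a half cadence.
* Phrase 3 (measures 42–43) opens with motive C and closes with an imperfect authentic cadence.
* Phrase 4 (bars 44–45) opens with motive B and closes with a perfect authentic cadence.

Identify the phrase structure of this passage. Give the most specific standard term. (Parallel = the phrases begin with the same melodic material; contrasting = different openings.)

Four phrases in two halves: the first half (bars 38–41) ends with a half cadence, the second (bars 42–45) with a perfect authentic cadence — a large antecedent–consequent pair, i.e. a double period.
Phrase 3 begins with different material from phrase 1, making it contrasting.

contrasting double period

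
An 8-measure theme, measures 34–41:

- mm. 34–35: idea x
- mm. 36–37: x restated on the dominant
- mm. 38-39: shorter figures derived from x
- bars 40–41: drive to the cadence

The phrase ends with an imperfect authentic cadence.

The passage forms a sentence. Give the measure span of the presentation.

measures 34–37

The presentation of a sentence is the basic idea (mm. 34–35) plus its repetition (measures 36–37); the presentation is therefore bars 34–37.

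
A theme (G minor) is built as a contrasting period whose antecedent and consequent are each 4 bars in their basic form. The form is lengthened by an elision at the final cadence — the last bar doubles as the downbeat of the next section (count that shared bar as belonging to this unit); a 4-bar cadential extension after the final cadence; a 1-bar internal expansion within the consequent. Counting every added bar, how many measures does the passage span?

13 measures

Basic contrasting period: 4 + 4 = 8 bars.
8 (basic form) + 4 (cadential extension) + 1 (internal expansion) = 13.
The elision shares a bar with the next section but does not change this unit's count.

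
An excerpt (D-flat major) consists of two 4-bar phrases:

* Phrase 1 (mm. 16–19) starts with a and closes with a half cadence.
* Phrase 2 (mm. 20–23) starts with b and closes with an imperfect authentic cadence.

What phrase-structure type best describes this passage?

Phrase 1 ends with a half cadence (weaker) and phrase 2 with an imperfect authentic cadence (stronger): antecedent + consequent = a period.
The two phrases open with different material (a / b), so the period is contrasting.

contrasting period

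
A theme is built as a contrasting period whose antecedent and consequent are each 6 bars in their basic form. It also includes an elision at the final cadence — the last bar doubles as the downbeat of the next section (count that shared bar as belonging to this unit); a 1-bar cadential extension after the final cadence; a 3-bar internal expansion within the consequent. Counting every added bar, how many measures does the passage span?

16 measures

Basic contrasting period: 6 + 6 = 12 bars.
12 (basic form) + 1 (cadential extension) + 3 (internal expansion) = 16.
The elision shares a bar with the next section but does not change this unit's count.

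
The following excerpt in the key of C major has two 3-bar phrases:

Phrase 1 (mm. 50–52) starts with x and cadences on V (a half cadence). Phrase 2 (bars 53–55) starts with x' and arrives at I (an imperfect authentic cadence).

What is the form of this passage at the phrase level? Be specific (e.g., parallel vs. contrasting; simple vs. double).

parallel period

Phrase 1 ends with a half cadence (weaker) and phrase 2 with an imperfect authentic cadence (stronger): antecedent + consequent = a period.
The two phrases open with the same material (x / x'), so the period is parallel.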